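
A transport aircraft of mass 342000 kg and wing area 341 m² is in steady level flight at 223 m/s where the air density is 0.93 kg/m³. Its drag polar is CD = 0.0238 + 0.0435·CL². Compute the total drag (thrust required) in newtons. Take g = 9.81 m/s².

D = 2.5×10^5 N

In steady level flight, lift balances weight: W = mg = 342000 × 9.81 = 3.355×10^6 N.
q = ½ρv² = ½ × 0.93 × 223² = 23120 Pa.
CL = W/(q·S) = 3.355×10^6 / (23120 × 341) = 0.4255.
CD = 0.0238 + 0.0435 × 0.4255² = 0.03167.
D = q·S·CD = 23120 × 341 × 0.03167 = 2.498×10^5 N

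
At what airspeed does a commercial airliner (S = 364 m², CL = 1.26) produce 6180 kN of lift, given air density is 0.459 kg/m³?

v = 242 m/s

L = ½ρv²S·CL ⇒ v = √(2L/(ρ·S·CL))
v = √(2 × 6.18×10^6 / (0.459 × 364 × 1.26)) = √58710 = 242 m/s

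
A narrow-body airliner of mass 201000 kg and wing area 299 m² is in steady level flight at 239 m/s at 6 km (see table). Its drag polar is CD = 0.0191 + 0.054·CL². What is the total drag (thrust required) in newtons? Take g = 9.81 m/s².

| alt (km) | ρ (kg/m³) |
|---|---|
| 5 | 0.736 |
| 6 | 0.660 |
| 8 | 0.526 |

D = 1.45×10^5 N

At 6 km, from the table: ρ = 0.660 kg/m³.
In steady level flight, lift balances weight: W = mg = 201000 × 9.81 = 1.9718×10^6 N.
q = ½ρv² = ½ × 0.66 × 239² = 18850 Pa.
CL = W/(q·S) = 1.9718×10^6 / (18850 × 299) = 0.3499.
CD = 0.0191 + 0.054 × 0.3499² = 0.02571.
D = q·S·CD = 18850 × 299 × 0.02571 = 1.449×10^5 N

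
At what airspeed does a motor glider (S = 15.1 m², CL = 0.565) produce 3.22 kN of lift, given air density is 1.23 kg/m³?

L = ½ρv²S·CL ⇒ v = √(2L/(ρ·S·CL))
v = √(2 × 3220 / (1.23 × 15.1 × 0.565)) = √613.7 = 24.8 m/s

v = 24.8 m/s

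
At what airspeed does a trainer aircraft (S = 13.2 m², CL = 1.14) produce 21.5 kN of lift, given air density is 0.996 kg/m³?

L = ½ρv²S·CL ⇒ v = √(2L/(ρ·S·CL))
v = √(2 × 21500 / (0.996 × 13.2 × 1.14)) = √2869 = 53.6 m/s

v = 53.6 m/s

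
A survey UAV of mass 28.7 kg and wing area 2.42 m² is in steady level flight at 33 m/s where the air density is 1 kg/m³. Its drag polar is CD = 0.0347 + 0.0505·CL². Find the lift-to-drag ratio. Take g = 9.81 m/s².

In steady level flight, lift balances weight: W = mg = 28.7 × 9.81 = 281.55 N.
Dynamic pressure q = 0.5 × 1 × 33² = 544.5 Pa.
Required CL = L/(qS) = 281.55/(544.5·2.42) = 0.2137.
CD = 0.0347 + 0.0505 × 0.2137² = 0.03701.
L/D = CL/CD = 0.2137 / 0.03701 = 5.77

L/D = 5.77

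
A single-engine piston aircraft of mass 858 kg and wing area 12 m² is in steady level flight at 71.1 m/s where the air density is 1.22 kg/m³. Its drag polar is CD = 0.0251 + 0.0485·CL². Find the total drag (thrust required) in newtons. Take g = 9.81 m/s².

D = 1020 N

In steady level flight, lift balances weight: W = mg = 858 × 9.81 = 8417 N.
Dynamic pressure q = 0.5 × 1.22 × 71.1² = 3084 Pa.
CL = 2W/(ρv²S) = 2×8417/(1.22×71.1²×12) = 0.2275.
CD = 0.0251 + 0.0485 × 0.2275² = 0.02761.
D = q·S·CD = 3084 × 12 × 0.02761 = 1022 N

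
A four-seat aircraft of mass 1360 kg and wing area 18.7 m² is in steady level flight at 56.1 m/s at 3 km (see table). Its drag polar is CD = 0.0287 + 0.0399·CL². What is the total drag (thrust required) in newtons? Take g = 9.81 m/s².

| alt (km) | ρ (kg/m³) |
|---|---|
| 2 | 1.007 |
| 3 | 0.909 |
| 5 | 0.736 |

At 3 km, from the table: ρ = 0.909 kg/m³.
In steady level flight, lift balances weight: W = mg = 1360 × 9.81 = 13342 N.
q = ½ρv² = ½ × 0.909 × 56.1² = 1430 Pa.
Required CL = L/(qS) = 13342/(1430·18.7) = 0.4988.
CD = 0.0287 + 0.0399 × 0.4988² = 0.03863.
D = q·S·CD = 1430 × 18.7 × 0.03863 = 1033 N

D = 1030 N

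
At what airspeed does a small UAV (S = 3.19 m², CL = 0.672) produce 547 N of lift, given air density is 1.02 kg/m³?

v = 22.4 m/s

L = ½ρv²S·CL ⇒ v = √(2L/(ρ·S·CL))
v = √(2 × 547 / (1.02 × 3.19 × 0.672)) = √500.3 = 22.4 m/s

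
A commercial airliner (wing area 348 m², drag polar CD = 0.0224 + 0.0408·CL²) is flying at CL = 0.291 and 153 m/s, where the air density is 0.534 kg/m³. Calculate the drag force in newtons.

CD = 0.0224 + 0.0408 × 0.291² = 0.02585
D = ½ρv²S·CD = ½ × 0.534 × 153² × 348 × 0.02585 = 56200 N

D = 56200 N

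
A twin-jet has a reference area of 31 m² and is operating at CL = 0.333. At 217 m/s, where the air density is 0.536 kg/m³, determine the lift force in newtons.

Dynamic pressure q = ½ρv² = ½ × 0.536 × 217² = 12620 Pa.
L = q·S·CL = 12620 × 31 × 0.333 = 1.3×10^5 N ≈ 130 kN

L = 1.3×10^5 N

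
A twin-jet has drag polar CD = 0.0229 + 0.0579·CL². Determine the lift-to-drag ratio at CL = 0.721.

CD = 0.0229 + 0.0579 × 0.721² = 0.053
L/D = CL/CD = 0.721 / 0.053 = 13.6

L/D = 13.6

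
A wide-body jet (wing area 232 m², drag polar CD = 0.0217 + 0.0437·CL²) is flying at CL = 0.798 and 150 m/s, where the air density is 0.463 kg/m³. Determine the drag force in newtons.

D = 59900 N

CD = 0.0217 + 0.0437 × 0.798² = 0.04953
D = ½ρv²S·CD = ½ × 0.463 × 150² × 232 × 0.04953 = 59900 N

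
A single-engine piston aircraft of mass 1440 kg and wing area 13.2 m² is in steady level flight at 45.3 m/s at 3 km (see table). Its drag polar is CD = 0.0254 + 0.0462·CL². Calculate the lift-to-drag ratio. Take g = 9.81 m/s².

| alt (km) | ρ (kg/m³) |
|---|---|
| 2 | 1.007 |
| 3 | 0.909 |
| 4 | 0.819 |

At 3 km, from the table: ρ = 0.909 kg/m³.
Level flight ⇒ L = W = m·g = 1440 × 9.81 = 14126 N.
q = ½ρv² = ½ × 0.909 × 45.3² = 932.7 Pa.
CL = W/(q·S) = 14126 / (932.7 × 13.2) = 1.147.
CD = 0.0254 + 0.0462 × 1.147² = 0.08623.
L/D = CL/CD = 1.147 / 0.08623 = 13.3

L/D = 13.3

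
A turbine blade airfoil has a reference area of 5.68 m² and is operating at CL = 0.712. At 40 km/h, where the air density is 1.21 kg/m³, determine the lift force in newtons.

Convert speed: v = 40 km/h ÷ 3.6 = 11.11 m/s.
L = ½ρv²S·CL = ½ × 1.21 × 11.11² × 5.68 × 0.712 = 302 N

L = 302 N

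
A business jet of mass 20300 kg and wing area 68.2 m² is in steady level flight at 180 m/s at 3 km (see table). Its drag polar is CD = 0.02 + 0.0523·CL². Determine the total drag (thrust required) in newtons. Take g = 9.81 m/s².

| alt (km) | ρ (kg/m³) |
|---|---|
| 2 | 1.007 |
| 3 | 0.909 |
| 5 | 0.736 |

At 3 km, from the table: ρ = 0.909 kg/m³.
Weight W = mg = 20300 × 9.81 = 1.9914×10^5 N; in level flight L = W.
q = ½ρv² = ½ × 0.909 × 180² = 14730 Pa.
CL = W/(q·S) = 1.9914×10^5 / (14730 × 68.2) = 0.1983.
CD = 0.02 + 0.0523 × 0.1983² = 0.02206.
D = q·S·CD = 14730 × 68.2 × 0.02206 = 22150 N

D = 22200 N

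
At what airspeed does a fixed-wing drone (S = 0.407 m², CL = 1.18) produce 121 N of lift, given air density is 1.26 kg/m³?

v = 20 m/s

L = ½ρv²S·CL ⇒ v = √(2L/(ρ·S·CL))
v = √(2 × 121 / (1.26 × 0.407 × 1.18)) = √399.9 = 20 m/s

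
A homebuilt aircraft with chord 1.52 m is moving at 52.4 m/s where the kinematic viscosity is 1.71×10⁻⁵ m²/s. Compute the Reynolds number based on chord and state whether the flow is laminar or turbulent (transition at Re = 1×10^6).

Re = 4.66×10^6 (turbulent)

Re = v·c/ν = 52.4 × 1.52 / (1.71×10⁻⁵) = 4.66×10^6
Since 4.66×10^6 > 1×10^6, the flow is turbulent.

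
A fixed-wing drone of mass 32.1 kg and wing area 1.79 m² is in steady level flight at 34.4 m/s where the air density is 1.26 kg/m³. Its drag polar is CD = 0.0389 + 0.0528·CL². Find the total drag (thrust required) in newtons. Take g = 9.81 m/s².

D = 55.8 N

Weight W = mg = 32.1 × 9.81 = 314.9 N; in level flight L = W.
Dynamic pressure q = 0.5 × 1.26 × 34.4² = 745.5 Pa.
CL = 2W/(ρv²S) = 2×314.9/(1.26×34.4²×1.79) = 0.236.
CD = 0.0389 + 0.0528 × 0.236² = 0.04184.
D = q·S·CD = 745.5 × 1.79 × 0.04184 = 55.83 N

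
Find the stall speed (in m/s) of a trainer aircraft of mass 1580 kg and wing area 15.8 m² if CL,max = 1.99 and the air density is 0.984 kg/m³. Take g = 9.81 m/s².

V_stall = 31.7 m/s

Stall occurs when L = W at CL,max. W = mg = 1580 × 9.81 = 15500 N.
V_stall = √(2W/(ρ·S·CL,max)) = √(2 × 15500 / (0.984 × 15.8 × 1.99))
V_stall = √1002 = 31.7 m/s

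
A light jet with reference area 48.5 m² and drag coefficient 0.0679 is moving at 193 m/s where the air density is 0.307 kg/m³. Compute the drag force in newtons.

Dynamic pressure q = ½ρv² = ½ × 0.307 × 193² = 5718 Pa.
D = q·S·CD = 5718 × 48.5 × 0.0679 = 18800 N ≈ 18.8 kN

D = 18800 N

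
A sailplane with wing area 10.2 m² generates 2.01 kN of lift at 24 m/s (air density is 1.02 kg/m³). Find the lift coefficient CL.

CL = 0.671

From L = ½ρv²S·CL, rearranging gives CL = 2L/(ρv²S).
CL = 2 × 2010 / (1.02 × 24² × 10.2) = 0.671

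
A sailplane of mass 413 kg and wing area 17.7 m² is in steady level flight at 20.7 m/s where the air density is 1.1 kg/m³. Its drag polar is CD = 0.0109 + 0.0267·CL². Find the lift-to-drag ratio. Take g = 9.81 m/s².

Weight W = mg = 413 × 9.81 = 4051.5 N; in level flight L = W.
Dynamic pressure q = 0.5 × 1.1 × 20.7² = 235.7 Pa.
CL = W/(q·S) = 4051.5 / (235.7 × 17.7) = 0.9713.
CD = 0.0109 + 0.0267 × 0.9713² = 0.03609.
L/D = CL/CD = 0.9713 / 0.03609 = 26.9

L/D = 26.9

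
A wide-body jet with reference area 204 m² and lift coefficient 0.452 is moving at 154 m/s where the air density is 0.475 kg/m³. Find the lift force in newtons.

L = 5.19×10^5 N

L = ½ρv²S·CL = ½ × 0.475 × 154² × 204 × 0.452 = 5.19×10^5 N ≈ 519 kN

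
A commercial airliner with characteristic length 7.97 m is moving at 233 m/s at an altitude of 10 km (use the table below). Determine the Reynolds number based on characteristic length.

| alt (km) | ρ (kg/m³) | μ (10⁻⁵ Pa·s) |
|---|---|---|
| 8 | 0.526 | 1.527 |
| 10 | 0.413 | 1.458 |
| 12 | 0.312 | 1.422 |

At 10 km, from the table: ρ = 0.413 kg/m³, μ = 1.458×10⁻⁵ Pa·s.
Re = ρ·v·c/μ = 0.413 × 233 × 7.97 / (1.458×10⁻⁵) = 5.26×10^7

Re = 5.26×10^7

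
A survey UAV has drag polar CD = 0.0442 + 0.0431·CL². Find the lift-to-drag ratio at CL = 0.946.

CD = 0.0442 + 0.0431 × 0.946² = 0.08277
L/D = CL/CD = 0.946 / 0.08277 = 11.4

L/D = 11.4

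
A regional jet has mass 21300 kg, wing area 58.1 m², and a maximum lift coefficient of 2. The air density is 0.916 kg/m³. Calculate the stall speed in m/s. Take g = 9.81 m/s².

V_stall = 62.7 m/s

At stall, lift equals weight: L = W = m·g = 21300 × 9.81 = 2.09×10^5 N.
V_stall = √(2W/(ρ·S·CL,max)) = √(2 × 2.09×10^5 / (0.916 × 58.1 × 2))
V_stall = √3926 = 62.7 m/s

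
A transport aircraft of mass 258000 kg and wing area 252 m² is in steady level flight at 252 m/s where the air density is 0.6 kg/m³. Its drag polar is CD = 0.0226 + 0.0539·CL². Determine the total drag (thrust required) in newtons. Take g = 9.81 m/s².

D = 1.8×10^5 N

Weight W = mg = 258000 × 9.81 = 2.531×10^6 N; in level flight L = W.
q = ½ρv² = ½ × 0.6 × 252² = 19050 Pa.
Required CL = L/(qS) = 2.531×10^6/(19050·252) = 0.5272.
CD = 0.0226 + 0.0539 × 0.5272² = 0.03758.
D = q·S·CD = 19050 × 252 × 0.03758 = 1.804×10^5 N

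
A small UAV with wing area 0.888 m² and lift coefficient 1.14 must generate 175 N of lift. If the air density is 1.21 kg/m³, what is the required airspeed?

L = ½ρv²S·CL ⇒ v = √(2L/(ρ·S·CL))
v = √(2 × 175 / (1.21 × 0.888 × 1.14)) = √285.7 = 16.9 m/s

v = 16.9 m/s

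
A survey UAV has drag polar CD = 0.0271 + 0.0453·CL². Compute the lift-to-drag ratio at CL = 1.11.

CD = 0.0271 + 0.0453 × 1.11² = 0.08291
L/D = CL/CD = 1.11 / 0.08291 = 13.4

L/D = 13.4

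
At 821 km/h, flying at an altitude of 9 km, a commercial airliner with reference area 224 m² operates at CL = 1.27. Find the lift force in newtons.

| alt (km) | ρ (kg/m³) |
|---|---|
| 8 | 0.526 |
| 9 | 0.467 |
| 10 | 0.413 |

At 9 km, from the table: ρ = 0.467 kg/m³.
Convert speed: v = 821 km/h ÷ 3.6 = 228.1 m/s.
Dynamic pressure q = ½ρv² = ½ × 0.467 × 228.1² = 12140 Pa.
L = q·S·CL = 12140 × 224 × 1.27 = 3.45×10^6 N ≈ 3450 kN

L = 3.45×10^6 N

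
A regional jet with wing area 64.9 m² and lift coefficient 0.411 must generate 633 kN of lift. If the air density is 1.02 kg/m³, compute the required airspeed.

L = ½ρv²S·CL ⇒ v = √(2L/(ρ·S·CL))
v = √(2 × 6.33×10^5 / (1.02 × 64.9 × 0.411)) = √46530 = 216 m/s

v = 216 m/s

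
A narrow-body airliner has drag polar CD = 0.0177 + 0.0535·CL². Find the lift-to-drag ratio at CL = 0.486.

L/D = 16

CD = 0.0177 + 0.0535 × 0.486² = 0.03034
L/D = CL/CD = 0.486 / 0.03034 = 16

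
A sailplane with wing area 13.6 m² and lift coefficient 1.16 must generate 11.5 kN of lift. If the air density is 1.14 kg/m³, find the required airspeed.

L = ½ρv²S·CL ⇒ v = √(2L/(ρ·S·CL))
v = √(2 × 11500 / (1.14 × 13.6 × 1.16)) = √1279 = 35.8 m/s

v = 35.8 m/s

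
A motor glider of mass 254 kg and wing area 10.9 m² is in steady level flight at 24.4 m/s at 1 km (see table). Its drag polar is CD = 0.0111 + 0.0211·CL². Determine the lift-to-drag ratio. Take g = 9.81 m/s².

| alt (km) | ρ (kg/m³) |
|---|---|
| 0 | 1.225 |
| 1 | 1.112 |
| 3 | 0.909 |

At 1 km, from the table: ρ = 1.112 kg/m³.
Weight W = mg = 254 × 9.81 = 2491.7 N; in level flight L = W.
Dynamic pressure q = 0.5 × 1.112 × 24.4² = 331 Pa.
Required CL = L/(qS) = 2491.7/(331·10.9) = 0.6906.
CD = 0.0111 + 0.0211 × 0.6906² = 0.02116.
L/D = CL/CD = 0.6906 / 0.02116 = 32.6

L/D = 32.6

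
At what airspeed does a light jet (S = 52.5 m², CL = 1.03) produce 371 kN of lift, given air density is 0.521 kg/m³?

L = ½ρv²S·CL ⇒ v = √(2L/(ρ·S·CL))
v = √(2 × 3.71×10^5 / (0.521 × 52.5 × 1.03)) = √26340 = 162 m/s

v = 162 m/s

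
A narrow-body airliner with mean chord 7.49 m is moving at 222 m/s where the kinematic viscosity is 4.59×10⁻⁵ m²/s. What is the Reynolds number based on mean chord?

Re = 3.62×10^7

Re = v·c/ν = 222 × 7.49 / (4.59×10⁻⁵) = 3.62×10^7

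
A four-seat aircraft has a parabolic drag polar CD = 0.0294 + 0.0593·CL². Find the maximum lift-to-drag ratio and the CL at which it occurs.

For CD = CD0 + K·CL², (L/D)max occurs at CL* = √(CD0/K) and equals 1/(2√(K·CD0)).
(L/D)max = 1/(2√(0.0593 × 0.0294)) = 1/(2 × 0.04175) = 12
CL* = √(0.0294/0.0593) = 0.704

(L/D)max = 12, at CL = 0.704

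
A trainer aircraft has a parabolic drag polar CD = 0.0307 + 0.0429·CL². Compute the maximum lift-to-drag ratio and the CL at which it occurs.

(L/D)max = 13.8, at CL = 0.846

For CD = CD0 + K·CL², (L/D)max occurs at CL* = √(CD0/K) and equals 1/(2√(K·CD0)).
(L/D)max = 1/(2√(0.0429 × 0.0307)) = 1/(2 × 0.03629) = 13.8
CL* = √(0.0307/0.0429) = 0.846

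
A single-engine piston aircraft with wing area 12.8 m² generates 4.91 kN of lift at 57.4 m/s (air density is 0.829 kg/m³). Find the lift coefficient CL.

From L = ½ρv²S·CL, rearranging gives CL = 2L/(ρv²S).
CL = 2 × 4910 / (0.829 × 57.4² × 12.8) = 0.281

CL = 0.281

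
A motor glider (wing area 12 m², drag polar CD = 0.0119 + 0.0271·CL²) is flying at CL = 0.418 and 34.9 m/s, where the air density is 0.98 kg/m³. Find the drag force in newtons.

CD = 0.0119 + 0.0271 × 0.418² = 0.01664
D = ½ρv²S·CD = ½ × 0.98 × 34.9² × 12 × 0.01664 = 119 N

D = 119 N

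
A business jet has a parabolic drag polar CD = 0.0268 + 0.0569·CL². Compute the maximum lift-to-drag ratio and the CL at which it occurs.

(L/D)max = 12.8, at CL = 0.686

For CD = CD0 + K·CL², (L/D)max occurs at CL* = √(CD0/K) and equals 1/(2√(K·CD0)).
(L/D)max = 1/(2√(0.0569 × 0.0268)) = 1/(2 × 0.03905) = 12.8
CL* = √(0.0268/0.0569) = 0.686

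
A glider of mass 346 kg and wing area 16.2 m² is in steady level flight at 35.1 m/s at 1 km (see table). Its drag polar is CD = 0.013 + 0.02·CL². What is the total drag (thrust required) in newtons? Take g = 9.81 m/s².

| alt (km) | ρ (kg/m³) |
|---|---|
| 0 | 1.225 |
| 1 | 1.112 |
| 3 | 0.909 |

D = 165 N

At 1 km, from the table: ρ = 1.112 kg/m³.
Level flight ⇒ L = W = m·g = 346 × 9.81 = 3394.3 N.
q = ½ρv² = ½ × 1.112 × 35.1² = 685 Pa.
CL = W/(q·S) = 3394.3 / (685 × 16.2) = 0.3059.
CD = 0.013 + 0.02 × 0.3059² = 0.01487.
D = q·S·CD = 685 × 16.2 × 0.01487 = 165 N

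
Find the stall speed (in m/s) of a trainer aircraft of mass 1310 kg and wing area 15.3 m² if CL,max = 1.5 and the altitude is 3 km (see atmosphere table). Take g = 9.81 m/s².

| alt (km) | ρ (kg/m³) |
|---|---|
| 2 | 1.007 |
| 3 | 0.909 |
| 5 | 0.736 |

At 3 km, from the table: ρ = 0.909 kg/m³.
Weight W = mg = 1310 × 9.81 = 12850 N.
From L = ½ρV²S·CL,max = W: V_stall = √(2W/(ρSCL,max)) = √(2·12850/(0.909·15.3·1.5))
V_stall = √1232 = 35.1 m/s

V_stall = 35.1 m/s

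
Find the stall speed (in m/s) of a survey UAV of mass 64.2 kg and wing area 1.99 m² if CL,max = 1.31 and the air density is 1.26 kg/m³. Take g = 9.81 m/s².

At stall, lift equals weight: L = W = m·g = 64.2 × 9.81 = 629.8 N.
From L = ½ρV²S·CL,max = W: V_stall = √(2W/(ρSCL,max)) = √(2·629.8/(1.26·1.99·1.31))
V_stall = √383.5 = 19.6 m/s

V_stall = 19.6 m/s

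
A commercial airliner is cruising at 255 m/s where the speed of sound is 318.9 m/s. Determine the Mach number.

M = v/a = 255 / 318.9 = 0.8

M = 0.8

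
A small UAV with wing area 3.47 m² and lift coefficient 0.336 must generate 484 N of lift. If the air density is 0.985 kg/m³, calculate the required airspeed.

v = 29 m/s

L = ½ρv²S·CL ⇒ v = √(2L/(ρ·S·CL))
v = √(2 × 484 / (0.985 × 3.47 × 0.336)) = √842.9 = 29 m/s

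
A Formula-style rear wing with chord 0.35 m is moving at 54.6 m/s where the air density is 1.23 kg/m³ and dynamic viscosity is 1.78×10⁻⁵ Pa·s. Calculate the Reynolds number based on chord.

Re = 1.32×10^6

Re = ρ·v·c/μ = 1.23 × 54.6 × 0.35 / (1.78×10⁻⁵) = 1.32×10^6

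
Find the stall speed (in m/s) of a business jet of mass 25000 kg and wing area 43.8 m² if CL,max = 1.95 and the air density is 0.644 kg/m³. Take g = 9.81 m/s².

V_stall = 94.4 m/s

Stall occurs when L = W at CL,max. W = mg = 25000 × 9.81 = 2.452×10^5 N.
V_stall = √(2W/(ρ·S·CL,max)) = √(2 × 2.452×10^5 / (0.644 × 43.8 × 1.95))
V_stall = √8918 = 94.4 m/s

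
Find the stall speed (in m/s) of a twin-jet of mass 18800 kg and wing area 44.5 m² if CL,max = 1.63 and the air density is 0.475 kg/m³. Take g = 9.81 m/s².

V_stall = 103 m/s

At stall, lift equals weight: L = W = m·g = 18800 × 9.81 = 1.844×10^5 N.
From L = ½ρV²S·CL,max = W: V_stall = √(2W/(ρSCL,max)) = √(2·1.844×10^5/(0.475·44.5·1.63))
V_stall = √10710 = 103 m/s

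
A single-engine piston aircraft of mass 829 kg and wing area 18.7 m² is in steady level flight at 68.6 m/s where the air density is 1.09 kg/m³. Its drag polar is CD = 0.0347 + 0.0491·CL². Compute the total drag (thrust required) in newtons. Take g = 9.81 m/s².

Level flight ⇒ L = W = m·g = 829 × 9.81 = 8132.5 N.
Dynamic pressure q = 0.5 × 1.09 × 68.6² = 2565 Pa.
Required CL = L/(qS) = 8132.5/(2565·18.7) = 0.1696.
CD = 0.0347 + 0.0491 × 0.1696² = 0.03611.
D = q·S·CD = 2565 × 18.7 × 0.03611 = 1732 N

D = 1730 N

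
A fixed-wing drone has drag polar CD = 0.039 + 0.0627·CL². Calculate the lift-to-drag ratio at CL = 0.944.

CD = 0.039 + 0.0627 × 0.944² = 0.09487
L/D = CL/CD = 0.944 / 0.09487 = 9.95

L/D = 9.95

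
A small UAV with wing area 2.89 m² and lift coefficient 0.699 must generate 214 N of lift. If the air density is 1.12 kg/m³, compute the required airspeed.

L = ½ρv²S·CL ⇒ v = √(2L/(ρ·S·CL))
v = √(2 × 214 / (1.12 × 2.89 × 0.699)) = √189.2 = 13.8 m/s

v = 13.8 m/s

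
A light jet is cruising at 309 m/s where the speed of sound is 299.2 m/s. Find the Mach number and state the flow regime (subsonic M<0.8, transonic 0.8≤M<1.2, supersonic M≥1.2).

M = 1.03 (transonic)

M = v/a = 309 / 299.2 = 1.03
M = 1.03 → transonic.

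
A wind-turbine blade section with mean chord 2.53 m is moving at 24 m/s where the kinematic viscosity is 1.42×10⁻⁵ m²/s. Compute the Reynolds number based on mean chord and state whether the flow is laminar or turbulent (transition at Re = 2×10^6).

Re = v·c/ν = 24 × 2.53 / (1.42×10⁻⁵) = 4.28×10^6
Since 4.28×10^6 > 2×10^6, the flow is turbulent.

Re = 4.28×10^6 (turbulent)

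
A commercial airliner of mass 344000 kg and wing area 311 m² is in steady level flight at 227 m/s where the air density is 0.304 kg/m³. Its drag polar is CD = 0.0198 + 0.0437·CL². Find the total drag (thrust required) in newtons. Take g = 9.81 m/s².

D = 2.53×10^5 N

Level flight ⇒ L = W = m·g = 344000 × 9.81 = 3.3746×10^6 N.
Dynamic pressure q = 0.5 × 0.304 × 227² = 7832 Pa.
CL = 2W/(ρv²S) = 2×3.3746×10^6/(0.304×227²×311) = 1.385.
CD = 0.0198 + 0.0437 × 1.385² = 0.1037.
D = q·S·CD = 7832 × 311 × 0.1037 = 2.525×10^5 N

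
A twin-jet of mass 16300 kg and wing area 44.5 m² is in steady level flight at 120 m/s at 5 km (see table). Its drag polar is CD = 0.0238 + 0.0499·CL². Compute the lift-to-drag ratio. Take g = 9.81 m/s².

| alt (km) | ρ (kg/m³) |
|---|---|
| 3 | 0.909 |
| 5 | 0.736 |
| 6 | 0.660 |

L/D = 14.5

At 5 km, from the table: ρ = 0.736 kg/m³.
Weight W = mg = 16300 × 9.81 = 1.599×10^5 N; in level flight L = W.
Dynamic pressure q = 0.5 × 0.736 × 120² = 5299 Pa.
CL = 2W/(ρv²S) = 2×1.599×10^5/(0.736×120²×44.5) = 0.6781.
CD = 0.0238 + 0.0499 × 0.6781² = 0.04674.
L/D = CL/CD = 0.6781 / 0.04674 = 14.5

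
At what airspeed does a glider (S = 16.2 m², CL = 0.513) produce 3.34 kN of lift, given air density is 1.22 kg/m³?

v = 25.7 m/s

L = ½ρv²S·CL ⇒ v = √(2L/(ρ·S·CL))
v = √(2 × 3340 / (1.22 × 16.2 × 0.513)) = √658.8 = 25.7 m/s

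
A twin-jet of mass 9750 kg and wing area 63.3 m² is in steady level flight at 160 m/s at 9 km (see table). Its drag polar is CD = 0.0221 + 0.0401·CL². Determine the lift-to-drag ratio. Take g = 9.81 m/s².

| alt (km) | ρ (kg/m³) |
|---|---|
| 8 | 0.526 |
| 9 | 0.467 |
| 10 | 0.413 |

At 9 km, from the table: ρ = 0.467 kg/m³.
Level flight ⇒ L = W = m·g = 9750 × 9.81 = 95648 N.
Dynamic pressure q = 0.5 × 0.467 × 160² = 5978 Pa.
CL = W/(q·S) = 95648 / (5978 × 63.3) = 0.2528.
CD = 0.0221 + 0.0401 × 0.2528² = 0.02466.
L/D = CL/CD = 0.2528 / 0.02466 = 10.2

L/D = 10.2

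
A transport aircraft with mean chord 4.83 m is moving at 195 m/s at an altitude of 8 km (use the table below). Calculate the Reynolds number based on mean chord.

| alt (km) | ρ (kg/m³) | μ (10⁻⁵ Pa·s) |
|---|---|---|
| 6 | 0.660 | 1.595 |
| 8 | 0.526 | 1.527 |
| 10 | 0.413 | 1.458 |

Re = 3.24×10^7

At 8 km, from the table: ρ = 0.526 kg/m³, μ = 1.527×10⁻⁵ Pa·s.
Re = ρ·v·c/μ = 0.526 × 195 × 4.83 / (1.527×10⁻⁵) = 3.24×10^7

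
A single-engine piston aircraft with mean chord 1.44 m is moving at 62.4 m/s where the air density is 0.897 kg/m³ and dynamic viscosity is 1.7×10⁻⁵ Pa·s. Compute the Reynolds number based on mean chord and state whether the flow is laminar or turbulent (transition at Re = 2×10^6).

Re = 4.74×10^6 (turbulent)

Re = ρ·v·c/μ = 0.897 × 62.4 × 1.44 / (1.7×10⁻⁵) = 4.74×10^6
Since 4.74×10^6 > 2×10^6, the flow is turbulent.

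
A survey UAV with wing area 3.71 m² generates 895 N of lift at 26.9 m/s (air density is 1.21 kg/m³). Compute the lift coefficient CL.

From L = ½ρv²S·CL, rearranging gives CL = 2L/(ρv²S).
CL = 2 × 895 / (1.21 × 26.9² × 3.71) = 0.551

CL = 0.551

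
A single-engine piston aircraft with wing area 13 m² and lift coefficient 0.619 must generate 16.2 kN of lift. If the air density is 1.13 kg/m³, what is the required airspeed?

v = 59.7 m/s

L = ½ρv²S·CL ⇒ v = √(2L/(ρ·S·CL))
v = √(2 × 16200 / (1.13 × 13 × 0.619)) = √3563 = 59.7 m/s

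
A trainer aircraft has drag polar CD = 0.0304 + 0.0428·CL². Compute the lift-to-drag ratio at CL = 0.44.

CD = 0.0304 + 0.0428 × 0.44² = 0.03869
L/D = CL/CD = 0.44 / 0.03869 = 11.4

L/D = 11.4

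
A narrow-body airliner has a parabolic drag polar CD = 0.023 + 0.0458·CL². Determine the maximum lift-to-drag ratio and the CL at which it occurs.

For CD = CD0 + K·CL², (L/D)max occurs at CL* = √(CD0/K) and equals 1/(2√(K·CD0)).
(L/D)max = 1/(2√(0.0458 × 0.023)) = 1/(2 × 0.03246) = 15.4
CL* = √(0.023/0.0458) = 0.709

(L/D)max = 15.4, at CL = 0.709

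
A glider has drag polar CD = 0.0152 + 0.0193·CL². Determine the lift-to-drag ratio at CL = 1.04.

CD = 0.0152 + 0.0193 × 1.04² = 0.03607
L/D = CL/CD = 1.04 / 0.03607 = 28.8

L/D = 28.8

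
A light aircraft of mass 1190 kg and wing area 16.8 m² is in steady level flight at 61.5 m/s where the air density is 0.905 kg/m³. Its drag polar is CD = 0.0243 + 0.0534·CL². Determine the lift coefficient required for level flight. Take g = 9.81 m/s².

Level flight ⇒ L = W = m·g = 1190 × 9.81 = 11674 N.
Dynamic pressure q = 0.5 × 0.905 × 61.5² = 1711 Pa.
CL = W/(q·S) = 11674 / (1711 × 16.8) = 0.406.

CL = 0.406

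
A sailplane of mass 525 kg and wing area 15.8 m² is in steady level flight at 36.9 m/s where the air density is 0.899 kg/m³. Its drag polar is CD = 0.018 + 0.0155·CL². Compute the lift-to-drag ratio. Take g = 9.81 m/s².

Weight W = mg = 525 × 9.81 = 5150.2 N; in level flight L = W.
q = ½ρv² = ½ × 0.899 × 36.9² = 612 Pa.
CL = W/(q·S) = 5150.2 / (612 × 15.8) = 0.5326.
CD = 0.018 + 0.0155 × 0.5326² = 0.0224.
L/D = CL/CD = 0.5326 / 0.0224 = 23.8

L/D = 23.8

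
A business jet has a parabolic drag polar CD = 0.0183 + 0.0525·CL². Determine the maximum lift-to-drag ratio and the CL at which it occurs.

For CD = CD0 + K·CL², (L/D)max occurs at CL* = √(CD0/K) and equals 1/(2√(K·CD0)).
(L/D)max = 1/(2√(0.0525 × 0.0183)) = 1/(2 × 0.031) = 16.1
CL* = √(0.0183/0.0525) = 0.59

(L/D)max = 16.1, at CL = 0.59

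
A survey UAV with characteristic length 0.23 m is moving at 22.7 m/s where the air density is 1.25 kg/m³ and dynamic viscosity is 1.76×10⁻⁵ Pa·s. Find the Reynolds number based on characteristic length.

Re = ρ·v·c/μ = 1.25 × 22.7 × 0.23 / (1.76×10⁻⁵) = 3.71×10^5

Re = 3.71×10^5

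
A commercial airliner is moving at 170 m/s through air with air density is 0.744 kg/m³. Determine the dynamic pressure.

q = ½ρv² = ½ × 0.744 × 170² = 10800 Pa

q = 10800 Pa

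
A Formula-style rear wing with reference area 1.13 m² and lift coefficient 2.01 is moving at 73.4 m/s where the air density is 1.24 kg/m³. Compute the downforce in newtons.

L = 7590 N

Dynamic pressure q = ½ρv² = ½ × 1.24 × 73.4² = 3340 Pa.
L = q·S·CL = 3340 × 1.13 × 2.01 = 7590 N ≈ 7.59 kN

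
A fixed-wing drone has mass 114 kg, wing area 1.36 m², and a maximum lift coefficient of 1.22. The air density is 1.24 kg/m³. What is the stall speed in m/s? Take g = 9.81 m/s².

V_stall = 33 m/s

Stall occurs when L = W at CL,max. W = mg = 114 × 9.81 = 1118 N.
From L = ½ρV²S·CL,max = W: V_stall = √(2W/(ρSCL,max)) = √(2·1118/(1.24·1.36·1.22))
V_stall = √1087 = 33 m/s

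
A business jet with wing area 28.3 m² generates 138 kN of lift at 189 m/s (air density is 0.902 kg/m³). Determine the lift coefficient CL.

CL = 0.303

From L = ½ρv²S·CL, rearranging gives CL = 2L/(ρv²S).
CL = 2 × 1.38×10^5 / (0.902 × 189² × 28.3) = 0.303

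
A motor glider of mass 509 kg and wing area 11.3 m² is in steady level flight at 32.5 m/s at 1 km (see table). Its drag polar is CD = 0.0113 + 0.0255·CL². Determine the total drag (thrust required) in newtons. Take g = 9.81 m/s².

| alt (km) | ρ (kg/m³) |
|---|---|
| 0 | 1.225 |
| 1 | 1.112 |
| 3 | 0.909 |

D = 171 N

At 1 km, from the table: ρ = 1.112 kg/m³.
Weight W = mg = 509 × 9.81 = 4993.3 N; in level flight L = W.
Dynamic pressure q = 0.5 × 1.112 × 32.5² = 587.3 Pa.
Required CL = L/(qS) = 4993.3/(587.3·11.3) = 0.7524.
CD = 0.0113 + 0.0255 × 0.7524² = 0.02574.
D = q·S·CD = 587.3 × 11.3 × 0.02574 = 170.8 N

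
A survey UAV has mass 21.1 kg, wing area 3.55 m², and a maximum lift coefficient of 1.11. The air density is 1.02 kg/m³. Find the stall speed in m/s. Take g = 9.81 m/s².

V_stall = 10.1 m/s

At stall, lift equals weight: L = W = m·g = 21.1 × 9.81 = 207 N.
V_stall = √(2W/(ρ·S·CL,max)) = √(2 × 207 / (1.02 × 3.55 × 1.11))
V_stall = √103 = 10.1 m/s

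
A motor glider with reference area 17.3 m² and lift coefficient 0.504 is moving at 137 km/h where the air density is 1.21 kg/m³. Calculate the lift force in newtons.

Convert speed: v = 137 km/h ÷ 3.6 = 38.06 m/s.
Dynamic pressure q = ½ρv² = ½ × 1.21 × 38.06² = 876.2 Pa.
L = q·S·CL = 876.2 × 17.3 × 0.504 = 7640 N ≈ 7.64 kN

L = 7640 N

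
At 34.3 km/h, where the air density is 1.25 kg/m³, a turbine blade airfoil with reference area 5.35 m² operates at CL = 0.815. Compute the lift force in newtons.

Convert speed: v = 34.3 km/h ÷ 3.6 = 9.528 m/s.
Dynamic pressure q = ½ρv² = ½ × 1.25 × 9.528² = 56.74 Pa.
L = q·S·CL = 56.74 × 5.35 × 0.815 = 247 N

L = 247 N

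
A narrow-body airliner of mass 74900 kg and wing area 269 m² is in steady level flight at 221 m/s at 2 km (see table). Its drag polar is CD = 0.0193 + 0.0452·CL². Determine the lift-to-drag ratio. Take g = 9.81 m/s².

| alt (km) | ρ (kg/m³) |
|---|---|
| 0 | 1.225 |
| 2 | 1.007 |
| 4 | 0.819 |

L/D = 5.59

At 2 km, from the table: ρ = 1.007 kg/m³.
Weight W = mg = 74900 × 9.81 = 7.3477×10^5 N; in level flight L = W.
Dynamic pressure q = 0.5 × 1.007 × 221² = 24590 Pa.
Required CL = L/(qS) = 7.3477×10^5/(24590·269) = 0.1111.
CD = 0.0193 + 0.0452 × 0.1111² = 0.01986.
L/D = CL/CD = 0.1111 / 0.01986 = 5.59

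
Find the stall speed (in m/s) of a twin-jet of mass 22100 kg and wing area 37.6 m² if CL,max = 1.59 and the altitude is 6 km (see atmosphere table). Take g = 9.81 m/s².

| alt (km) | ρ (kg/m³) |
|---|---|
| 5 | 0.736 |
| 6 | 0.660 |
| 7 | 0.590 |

At 6 km, from the table: ρ = 0.660 kg/m³.
Weight W = mg = 22100 × 9.81 = 2.168×10^5 N.
V_stall = √(2W/(ρ·S·CL,max)) = √(2 × 2.168×10^5 / (0.66 × 37.6 × 1.59))
V_stall = √10990 = 105 m/s

V_stall = 105 m/s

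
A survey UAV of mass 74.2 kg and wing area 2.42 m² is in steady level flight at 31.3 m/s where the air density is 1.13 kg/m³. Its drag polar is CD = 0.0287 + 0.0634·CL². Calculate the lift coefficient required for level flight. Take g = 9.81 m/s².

Level flight ⇒ L = W = m·g = 74.2 × 9.81 = 727.9 N.
q = ½ρv² = ½ × 1.13 × 31.3² = 553.5 Pa.
CL = W/(q·S) = 727.9 / (553.5 × 2.42) = 0.5434.

CL = 0.543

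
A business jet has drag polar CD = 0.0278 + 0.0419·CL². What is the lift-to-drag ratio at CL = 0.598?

L/D = 14

CD = 0.0278 + 0.0419 × 0.598² = 0.04278
L/D = CL/CD = 0.598 / 0.04278 = 14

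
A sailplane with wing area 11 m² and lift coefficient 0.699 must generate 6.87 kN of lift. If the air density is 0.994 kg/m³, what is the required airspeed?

v = 42.4 m/s

L = ½ρv²S·CL ⇒ v = √(2L/(ρ·S·CL))
v = √(2 × 6870 / (0.994 × 11 × 0.699)) = √1798 = 42.4 m/s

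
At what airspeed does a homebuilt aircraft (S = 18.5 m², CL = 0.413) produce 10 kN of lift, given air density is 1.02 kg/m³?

L = ½ρv²S·CL ⇒ v = √(2L/(ρ·S·CL))
v = √(2 × 10000 / (1.02 × 18.5 × 0.413)) = √2566 = 50.7 m/s

v = 50.7 m/s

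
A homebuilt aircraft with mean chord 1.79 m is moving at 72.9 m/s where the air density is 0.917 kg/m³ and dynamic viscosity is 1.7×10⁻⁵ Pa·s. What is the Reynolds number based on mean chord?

Re = 7.04×10^6

Re = ρ·v·c/μ = 0.917 × 72.9 × 1.79 / (1.7×10⁻⁵) = 7.04×10^6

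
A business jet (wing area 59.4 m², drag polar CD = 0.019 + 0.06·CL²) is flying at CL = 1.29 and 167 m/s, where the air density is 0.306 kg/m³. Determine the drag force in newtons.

D = 30100 N

CD = 0.019 + 0.06 × 1.29² = 0.1188
D = ½ρv²S·CD = ½ × 0.306 × 167² × 59.4 × 0.1188 = 30100 N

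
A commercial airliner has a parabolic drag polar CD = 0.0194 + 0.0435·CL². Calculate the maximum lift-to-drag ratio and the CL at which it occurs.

(L/D)max = 17.2, at CL = 0.668

For CD = CD0 + K·CL², (L/D)max occurs at CL* = √(CD0/K) and equals 1/(2√(K·CD0)).
(L/D)max = 1/(2√(0.0435 × 0.0194)) = 1/(2 × 0.02905) = 17.2
CL* = √(0.0194/0.0435) = 0.668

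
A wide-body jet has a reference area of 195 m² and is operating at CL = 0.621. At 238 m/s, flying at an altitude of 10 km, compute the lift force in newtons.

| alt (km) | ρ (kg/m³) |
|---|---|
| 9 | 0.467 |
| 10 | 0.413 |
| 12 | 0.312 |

L = 1.42×10^6 N

At 10 km, from the table: ρ = 0.413 kg/m³.
Dynamic pressure q = ½ρv² = ½ × 0.413 × 238² = 11700 Pa.
L = q·S·CL = 11700 × 195 × 0.621 = 1.42×10^6 N ≈ 1420 kN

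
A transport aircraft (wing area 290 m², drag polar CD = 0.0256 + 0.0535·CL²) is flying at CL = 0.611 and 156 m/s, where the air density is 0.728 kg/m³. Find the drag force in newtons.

D = 1.17×10^5 N

CD = 0.0256 + 0.0535 × 0.611² = 0.04557
D = ½ρv²S·CD = ½ × 0.728 × 156² × 290 × 0.04557 = 1.17×10^5 N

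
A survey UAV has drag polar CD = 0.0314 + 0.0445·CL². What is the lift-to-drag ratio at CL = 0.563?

CD = 0.0314 + 0.0445 × 0.563² = 0.04551
L/D = CL/CD = 0.563 / 0.04551 = 12.4

L/D = 12.4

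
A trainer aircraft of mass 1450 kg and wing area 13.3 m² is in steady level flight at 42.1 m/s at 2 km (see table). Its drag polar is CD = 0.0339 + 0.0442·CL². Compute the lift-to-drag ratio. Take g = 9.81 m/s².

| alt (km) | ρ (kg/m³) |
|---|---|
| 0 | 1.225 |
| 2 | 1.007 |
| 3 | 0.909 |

L/D = 12.3

At 2 km, from the table: ρ = 1.007 kg/m³.
Weight W = mg = 1450 × 9.81 = 14224 N; in level flight L = W.
Dynamic pressure q = 0.5 × 1.007 × 42.1² = 892.4 Pa.
CL = 2W/(ρv²S) = 2×14224/(1.007×42.1²×13.3) = 1.198.
CD = 0.0339 + 0.0442 × 1.198² = 0.09738.
L/D = CL/CD = 1.198 / 0.09738 = 12.3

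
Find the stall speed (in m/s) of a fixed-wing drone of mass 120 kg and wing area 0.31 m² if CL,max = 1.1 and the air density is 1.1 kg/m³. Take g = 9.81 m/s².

Weight W = mg = 120 × 9.81 = 1177 N.
V_stall = √(2W/(ρ·S·CL,max)) = √(2 × 1177 / (1.1 × 0.31 × 1.1))
V_stall = √6277 = 79.2 m/s

V_stall = 79.2 m/s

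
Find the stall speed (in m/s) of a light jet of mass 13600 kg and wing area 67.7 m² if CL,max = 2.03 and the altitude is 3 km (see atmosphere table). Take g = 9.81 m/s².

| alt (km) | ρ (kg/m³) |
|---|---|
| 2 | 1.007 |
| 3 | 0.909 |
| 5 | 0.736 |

V_stall = 46.2 m/s

At 3 km, from the table: ρ = 0.909 kg/m³.
At stall, lift equals weight: L = W = m·g = 13600 × 9.81 = 1.334×10^5 N.
From L = ½ρV²S·CL,max = W: V_stall = √(2W/(ρSCL,max)) = √(2·1.334×10^5/(0.909·67.7·2.03))
V_stall = √2136 = 46.2 m/s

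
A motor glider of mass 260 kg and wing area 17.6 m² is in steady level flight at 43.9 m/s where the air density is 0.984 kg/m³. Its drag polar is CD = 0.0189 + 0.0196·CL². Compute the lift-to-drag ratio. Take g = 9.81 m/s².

L/D = 7.9

Weight W = mg = 260 × 9.81 = 2550.6 N; in level flight L = W.
Dynamic pressure q = 0.5 × 0.984 × 43.9² = 948.2 Pa.
CL = 2W/(ρv²S) = 2×2550.6/(0.984×43.9²×17.6) = 0.1528.
CD = 0.0189 + 0.0196 × 0.1528² = 0.01936.
L/D = CL/CD = 0.1528 / 0.01936 = 7.9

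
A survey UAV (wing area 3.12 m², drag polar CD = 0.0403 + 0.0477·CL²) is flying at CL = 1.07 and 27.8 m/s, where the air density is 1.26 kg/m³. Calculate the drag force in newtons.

CD = 0.0403 + 0.0477 × 1.07² = 0.09491
D = ½ρv²S·CD = ½ × 1.26 × 27.8² × 3.12 × 0.09491 = 144 N

D = 144 N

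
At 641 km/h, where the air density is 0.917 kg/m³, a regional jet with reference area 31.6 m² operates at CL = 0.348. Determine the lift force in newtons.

L = 1.6×10^5 N

Convert speed: v = 641 km/h ÷ 3.6 = 178.1 m/s.
L = ½ρv²S·CL = ½ × 0.917 × 178.1² × 31.6 × 0.348 = 1.6×10^5 N ≈ 160 kN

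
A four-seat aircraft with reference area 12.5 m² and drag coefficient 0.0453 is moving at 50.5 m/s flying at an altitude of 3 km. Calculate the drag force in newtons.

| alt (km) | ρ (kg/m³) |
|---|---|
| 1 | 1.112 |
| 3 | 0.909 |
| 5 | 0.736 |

D = 656 N

At 3 km, from the table: ρ = 0.909 kg/m³.
D = ½ρv²S·CD = ½ × 0.909 × 50.5² × 12.5 × 0.0453 = 656 N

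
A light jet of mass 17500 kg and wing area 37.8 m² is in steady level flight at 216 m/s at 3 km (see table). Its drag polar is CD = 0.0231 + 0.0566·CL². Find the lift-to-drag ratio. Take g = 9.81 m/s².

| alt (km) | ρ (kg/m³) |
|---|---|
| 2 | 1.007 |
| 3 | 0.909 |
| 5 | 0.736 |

L/D = 8.33

At 3 km, from the table: ρ = 0.909 kg/m³.
In steady level flight, lift balances weight: W = mg = 17500 × 9.81 = 1.7168×10^5 N.
q = ½ρv² = ½ × 0.909 × 216² = 21210 Pa.
CL = W/(q·S) = 1.7168×10^5 / (21210 × 37.8) = 0.2142.
CD = 0.0231 + 0.0566 × 0.2142² = 0.0257.
L/D = CL/CD = 0.2142 / 0.0257 = 8.33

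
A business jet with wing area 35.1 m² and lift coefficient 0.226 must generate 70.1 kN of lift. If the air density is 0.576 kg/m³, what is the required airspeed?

L = ½ρv²S·CL ⇒ v = √(2L/(ρ·S·CL))
v = √(2 × 70100 / (0.576 × 35.1 × 0.226)) = √30680 = 175 m/s

v = 175 m/s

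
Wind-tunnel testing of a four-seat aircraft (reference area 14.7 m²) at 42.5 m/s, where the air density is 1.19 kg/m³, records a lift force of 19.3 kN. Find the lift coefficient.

From L = ½ρv²S·CL, rearranging gives CL = 2L/(ρv²S).
CL = 2 × 19300 / (1.19 × 42.5² × 14.7) = 1.22

CL = 1.22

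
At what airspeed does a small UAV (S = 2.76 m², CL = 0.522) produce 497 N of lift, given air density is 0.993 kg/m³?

L = ½ρv²S·CL ⇒ v = √(2L/(ρ·S·CL))
v = √(2 × 497 / (0.993 × 2.76 × 0.522)) = √694.8 = 26.4 m/s

v = 26.4 m/s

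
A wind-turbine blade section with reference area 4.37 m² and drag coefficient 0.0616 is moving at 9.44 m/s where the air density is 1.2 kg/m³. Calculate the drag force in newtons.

D = ½ρv²S·CD = ½ × 1.2 × 9.44² × 4.37 × 0.0616 = 14.4 N

D = 14.4 N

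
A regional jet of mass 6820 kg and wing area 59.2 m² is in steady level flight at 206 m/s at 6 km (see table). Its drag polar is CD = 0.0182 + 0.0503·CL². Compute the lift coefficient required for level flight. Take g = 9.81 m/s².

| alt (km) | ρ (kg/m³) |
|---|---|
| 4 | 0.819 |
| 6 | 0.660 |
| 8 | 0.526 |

CL = 0.0807

At 6 km, from the table: ρ = 0.660 kg/m³.
Weight W = mg = 6820 × 9.81 = 66904 N; in level flight L = W.
Dynamic pressure q = 0.5 × 0.66 × 206² = 14000 Pa.
CL = 2W/(ρv²S) = 2×66904/(0.66×206²×59.2) = 0.0807.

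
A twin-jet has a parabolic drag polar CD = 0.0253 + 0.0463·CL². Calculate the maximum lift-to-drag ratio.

(L/D)max = 14.6

For CD = CD0 + K·CL², (L/D)max occurs at CL* = √(CD0/K) and equals 1/(2√(K·CD0)).
(L/D)max = 1/(2√(0.0463 × 0.0253)) = 1/(2 × 0.03423) = 14.6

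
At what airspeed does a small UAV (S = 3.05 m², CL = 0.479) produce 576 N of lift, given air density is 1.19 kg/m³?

v = 25.7 m/s

L = ½ρv²S·CL ⇒ v = √(2L/(ρ·S·CL))
v = √(2 × 576 / (1.19 × 3.05 × 0.479)) = √662.6 = 25.7 m/s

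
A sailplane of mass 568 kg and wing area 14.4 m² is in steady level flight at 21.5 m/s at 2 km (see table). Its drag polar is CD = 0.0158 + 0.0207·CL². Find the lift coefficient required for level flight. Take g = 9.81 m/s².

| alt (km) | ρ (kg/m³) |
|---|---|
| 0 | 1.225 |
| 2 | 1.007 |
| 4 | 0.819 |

CL = 1.66

At 2 km, from the table: ρ = 1.007 kg/m³.
Level flight ⇒ L = W = m·g = 568 × 9.81 = 5572.1 N.
q = ½ρv² = ½ × 1.007 × 21.5² = 232.7 Pa.
Required CL = L/(qS) = 5572.1/(232.7·14.4) = 1.663.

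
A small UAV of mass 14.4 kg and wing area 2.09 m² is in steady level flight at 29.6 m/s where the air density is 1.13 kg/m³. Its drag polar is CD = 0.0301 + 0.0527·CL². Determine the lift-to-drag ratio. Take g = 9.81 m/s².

L/D = 4.39

In steady level flight, lift balances weight: W = mg = 14.4 × 9.81 = 141.26 N.
q = ½ρv² = ½ × 1.13 × 29.6² = 495 Pa.
Required CL = L/(qS) = 141.26/(495·2.09) = 0.1365.
CD = 0.0301 + 0.0527 × 0.1365² = 0.03108.
L/D = CL/CD = 0.1365 / 0.03108 = 4.39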